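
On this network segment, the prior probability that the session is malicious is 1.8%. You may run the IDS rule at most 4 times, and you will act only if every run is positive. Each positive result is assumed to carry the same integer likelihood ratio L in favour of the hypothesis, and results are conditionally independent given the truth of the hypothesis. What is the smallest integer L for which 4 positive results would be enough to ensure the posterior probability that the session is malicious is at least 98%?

8

Prior odds = 0.018/0.982 = 9/491.
Target odds = 0.98/0.02 = 49.
Need L⁴ ≥ 49 ÷ (9/491) = 24059/9.
7⁴ = 2401 < 24059/9 ≤ 4096 = 8⁴, so L = 8.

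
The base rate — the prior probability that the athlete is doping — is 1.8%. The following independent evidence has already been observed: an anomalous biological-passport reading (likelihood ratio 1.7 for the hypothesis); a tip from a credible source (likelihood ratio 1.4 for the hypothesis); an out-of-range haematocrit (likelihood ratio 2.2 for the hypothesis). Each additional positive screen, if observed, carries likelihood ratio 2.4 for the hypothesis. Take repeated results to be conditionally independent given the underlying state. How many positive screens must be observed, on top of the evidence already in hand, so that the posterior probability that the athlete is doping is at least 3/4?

Prior odds = 0.018/0.982 = 9/491.
Combined Bayes factor of the evidence already in hand = 1.7 × 1.4 × 2.2 = 5.236.
Odds after that evidence = (9/491) × 5.236 = 11781/122750.
Target odds = 0.75/0.25 = 3.
Need 2.4ⁿ ≥ 3 ÷ (11781/122750) = 122750/3927.
2.4³ = 13.824 falls short of 122750/3927 but 2.4⁴ = 33.1776 reaches it, so n = 4.

4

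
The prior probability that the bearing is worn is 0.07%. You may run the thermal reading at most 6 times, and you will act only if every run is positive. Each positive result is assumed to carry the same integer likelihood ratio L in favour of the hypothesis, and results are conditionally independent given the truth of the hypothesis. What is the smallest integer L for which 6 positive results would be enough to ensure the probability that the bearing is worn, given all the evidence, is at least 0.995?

9

Prior odds = 0.0007/0.9993 = 7/9993.
Target odds = 0.995/0.005 = 199.
Need L⁶ ≥ 199 ÷ (7/9993) = 1988607/7.
8⁶ = 262144 < 1988607/7 ≤ 531441 = 9⁶, so L = 9.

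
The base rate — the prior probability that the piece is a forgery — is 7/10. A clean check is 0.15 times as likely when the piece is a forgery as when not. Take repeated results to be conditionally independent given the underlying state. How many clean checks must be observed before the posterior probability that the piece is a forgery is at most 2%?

3

Prior odds = 0.7/0.3 = 7/3.
Likelihood ratio per clean check = 0.15.
Target posterior odds = 0.02/0.98 = 1/49.
Need (7/3) × 0.15ⁿ ≤ 1/49, i.e. 0.15ⁿ ≤ 3/343.
0.15² = 0.0225 is still above 3/343 but 0.15³ = 0.003375 is at or below it, so n = 3.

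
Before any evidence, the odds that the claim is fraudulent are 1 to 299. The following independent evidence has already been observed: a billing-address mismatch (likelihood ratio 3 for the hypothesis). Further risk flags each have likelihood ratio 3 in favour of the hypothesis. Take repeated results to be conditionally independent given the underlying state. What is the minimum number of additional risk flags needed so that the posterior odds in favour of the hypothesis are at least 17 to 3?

6

Prior odds = 1/299.
Bayes factor of the evidence already in hand = 3.
Odds after that evidence = (1/299) × 3 = 3/299.
Target odds = 17/3.
Need 3ⁿ ≥ 17/3 ÷ (3/299) = 5083/9.
3⁵ = 243 falls short of 5083/9 but 3⁶ = 729 reaches it, so n = 6.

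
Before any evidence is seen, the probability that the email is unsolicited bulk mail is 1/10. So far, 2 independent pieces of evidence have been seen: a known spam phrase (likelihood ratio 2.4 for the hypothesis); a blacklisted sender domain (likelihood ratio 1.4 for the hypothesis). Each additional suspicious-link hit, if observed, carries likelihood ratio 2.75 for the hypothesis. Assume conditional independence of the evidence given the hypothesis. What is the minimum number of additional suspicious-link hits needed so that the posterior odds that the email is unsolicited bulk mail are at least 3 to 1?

3

Prior odds = 0.1/0.9 = 1/9.
Combined Bayes factor of the evidence already in hand = 2.4 × 1.4 = 3.36.
Odds after that evidence = (1/9) × 3.36 = 28/75.
Target odds = 3.
Need 2.75ⁿ ≥ 3 ÷ (28/75) = 225/28.
2.75² = 7.5625 falls short of 225/28 but 2.75³ = 20.796875 reaches it, so n = 3.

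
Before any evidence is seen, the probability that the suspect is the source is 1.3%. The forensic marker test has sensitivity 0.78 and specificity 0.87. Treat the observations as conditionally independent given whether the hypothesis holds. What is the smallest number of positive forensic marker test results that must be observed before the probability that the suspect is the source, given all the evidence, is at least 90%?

Prior odds: 0.013 ÷ 0.987 = 13/987.
False-positive rate = 1 − 0.87 = 0.13; likelihood ratio of a positive = 0.78/0.13 = 6.
Target posterior odds = 0.9/0.1 = 9.
Require 6ⁿ ≥ 9 ÷ (13/987) = 8883/13.
6³ = 216 falls short of 8883/13 but 6⁴ = 1296 reaches it, so n = 4.

4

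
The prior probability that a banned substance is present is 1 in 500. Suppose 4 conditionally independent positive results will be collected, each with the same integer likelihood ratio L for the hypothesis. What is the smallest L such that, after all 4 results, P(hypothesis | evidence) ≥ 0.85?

8

Prior odds = 0.002/0.998 = 1/499.
Target odds = 0.85/0.15 = 17/3.
Need L⁴ ≥ 17/3 ÷ (1/499) = 8483/3.
7⁴ = 2401 < 8483/3 ≤ 4096 = 8⁴, so L = 8.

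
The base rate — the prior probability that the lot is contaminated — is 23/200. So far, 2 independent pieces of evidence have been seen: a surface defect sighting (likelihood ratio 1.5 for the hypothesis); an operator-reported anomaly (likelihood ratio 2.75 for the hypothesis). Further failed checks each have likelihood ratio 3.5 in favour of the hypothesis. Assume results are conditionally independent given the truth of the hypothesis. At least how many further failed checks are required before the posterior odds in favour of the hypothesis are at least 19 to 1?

Prior odds = 0.115/0.885 = 23/177.
Combined Bayes factor of the evidence already in hand = 1.5 × 2.75 = 4.125.
Odds after that evidence = (23/177) × 4.125 = 253/472.
Target odds = 19.
Need 3.5ⁿ ≥ 19 ÷ (253/472) = 8968/253.
3.5² = 12.25 falls short of 8968/253 but 3.5³ = 42.875 reaches it, so n = 3.

3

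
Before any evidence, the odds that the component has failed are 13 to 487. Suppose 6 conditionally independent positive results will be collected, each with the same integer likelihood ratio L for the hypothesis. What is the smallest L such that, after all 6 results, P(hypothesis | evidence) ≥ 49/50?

Prior odds = 13/487.
Target odds = 0.98/0.02 = 49.
Need L⁶ ≥ 49 ÷ (13/487) = 23863/13.
3⁶ = 729 < 23863/13 ≤ 4096 = 4⁶, so L = 4.

4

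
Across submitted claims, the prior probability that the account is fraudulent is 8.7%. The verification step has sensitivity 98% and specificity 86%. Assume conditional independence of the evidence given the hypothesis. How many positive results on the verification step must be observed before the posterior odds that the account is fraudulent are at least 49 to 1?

4

Prior odds = 0.087/0.913 = 87/913.
False-positive rate = 1 − 0.86 = 0.14; likelihood ratio of a positive = 0.98/0.14 = 7.
Target odds = 49.
Require 7ⁿ ≥ 49 ÷ (87/913) = 44737/87.
7³ = 343 falls short of 44737/87 but 7⁴ = 2401 reaches it, so n = 4.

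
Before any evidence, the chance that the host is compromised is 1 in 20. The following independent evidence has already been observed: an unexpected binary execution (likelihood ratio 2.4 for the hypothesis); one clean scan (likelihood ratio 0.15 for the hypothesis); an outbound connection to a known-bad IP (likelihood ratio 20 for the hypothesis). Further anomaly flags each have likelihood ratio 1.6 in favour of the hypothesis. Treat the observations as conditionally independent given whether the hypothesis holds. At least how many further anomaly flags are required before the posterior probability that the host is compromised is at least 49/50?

11

Prior odds = 0.05/0.95 = 1/19.
Combined Bayes factor of the evidence already in hand = 2.4 × 0.15 × 20 = 7.2.
Odds after that evidence = (1/19) × 7.2 = 36/95.
Target odds = 0.98/0.02 = 49.
Need 1.6ⁿ ≥ 49 ÷ (36/95) = 4655/36.
1.6¹⁰ ≈109.951 falls short of 4655/36 but 1.6¹¹ ≈175.922 reaches it, so n = 11.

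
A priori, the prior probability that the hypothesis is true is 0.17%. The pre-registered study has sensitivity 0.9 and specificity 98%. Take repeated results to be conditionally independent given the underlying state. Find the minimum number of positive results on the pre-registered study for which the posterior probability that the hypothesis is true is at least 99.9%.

Prior odds = 0.0017/0.9983 = 17/9983.
False-positive rate = 1 − 0.98 = 0.02; likelihood ratio of a positive = 0.9/0.02 = 45.
Target odds: 0.999 ÷ 0.001 = 999.
Require 45ⁿ ≥ 999 ÷ (17/9983) = 9973017/17.
45³ = 91125 falls short of 9973017/17 but 45⁴ = 4100625 reaches it, so n = 4.

4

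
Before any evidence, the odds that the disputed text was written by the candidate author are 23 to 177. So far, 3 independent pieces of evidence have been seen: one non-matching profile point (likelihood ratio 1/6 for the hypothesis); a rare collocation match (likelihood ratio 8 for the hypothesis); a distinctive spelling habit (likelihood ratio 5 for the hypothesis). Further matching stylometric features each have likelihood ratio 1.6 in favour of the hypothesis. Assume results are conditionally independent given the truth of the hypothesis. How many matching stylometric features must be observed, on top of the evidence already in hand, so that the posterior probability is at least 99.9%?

16

Prior odds = 23/177.
Combined Bayes factor of the evidence already in hand = (1/6) × 8 × 5 = 20/3.
Odds after that evidence = (23/177) × 20/3 = 460/531.
Target odds = 0.999/0.001 = 999.
Need 1.6ⁿ ≥ 999 ÷ (460/531) = 530469/460.
1.6¹⁵ ≈1152.92 falls short of 530469/460 but 1.6¹⁶ ≈1844.67 reaches it, so n = 16.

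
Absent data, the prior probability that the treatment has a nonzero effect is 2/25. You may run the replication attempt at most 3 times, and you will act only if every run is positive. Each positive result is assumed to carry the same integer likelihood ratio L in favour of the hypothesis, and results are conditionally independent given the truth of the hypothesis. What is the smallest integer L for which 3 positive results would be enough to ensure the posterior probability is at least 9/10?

Prior odds = 0.08/0.92 = 2/23.
Target odds = 0.9/0.1 = 9.
Need L³ ≥ 9 ÷ (2/23) = 103.5.
4³ = 64 < 103.5 ≤ 125 = 5³, so L = 5.

5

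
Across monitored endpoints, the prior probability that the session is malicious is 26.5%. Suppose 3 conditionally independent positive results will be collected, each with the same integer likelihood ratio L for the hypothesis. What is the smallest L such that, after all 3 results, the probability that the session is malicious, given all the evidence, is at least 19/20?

Prior odds = 0.265/0.735 = 53/147.
Target odds = 0.95/0.05 = 19.
Need L³ ≥ 19 ÷ (53/147) = 2793/53.
3³ = 27 < 2793/53 ≤ 64 = 4³, so L = 4.

4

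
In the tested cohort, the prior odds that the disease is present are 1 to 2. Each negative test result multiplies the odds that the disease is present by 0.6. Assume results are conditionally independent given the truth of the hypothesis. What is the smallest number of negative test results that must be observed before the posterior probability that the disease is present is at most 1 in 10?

3

Prior odds = 0.5.
Likelihood ratio per negative test result = 0.6.
Target odds: 0.1 ÷ 0.9 = 1/9.
Require 0.6ⁿ ≤ 1/9 ÷ 0.5 = 2/9.
0.6² = 0.36 is still above 2/9 but 0.6³ = 0.216 is at or below it, so n = 3.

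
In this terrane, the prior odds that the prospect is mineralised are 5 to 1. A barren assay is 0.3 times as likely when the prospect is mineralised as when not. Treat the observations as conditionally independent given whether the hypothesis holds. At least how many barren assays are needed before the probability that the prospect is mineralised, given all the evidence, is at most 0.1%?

Prior odds = 5.
Likelihood ratio per barren assay = 0.3.
Target posterior odds = 0.001/0.999 = 1/999.
Need 5 × 0.3ⁿ ≤ 1/999, i.e. 0.3ⁿ ≤ 1/4995.
0.3⁷ = 2187/10000000 is still above 1/4995 but 0.3⁸ = 6561/100000000 is at or below it, so n = 8.

8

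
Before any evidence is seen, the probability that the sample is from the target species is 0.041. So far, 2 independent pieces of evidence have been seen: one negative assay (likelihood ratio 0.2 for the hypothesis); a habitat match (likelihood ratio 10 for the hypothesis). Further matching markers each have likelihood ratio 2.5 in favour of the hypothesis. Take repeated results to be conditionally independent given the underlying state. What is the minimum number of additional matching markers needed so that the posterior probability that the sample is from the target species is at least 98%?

Prior odds = 0.041/0.959 = 41/959.
Combined Bayes factor of the evidence already in hand = 0.2 × 10 = 2.
Odds after that evidence = (41/959) × 2 = 82/959.
Target odds = 0.98/0.02 = 49.
Need 2.5ⁿ ≥ 49 ÷ (82/959) = 46991/82.
2.5⁶ = 244.140625 falls short of 46991/82 but 2.5⁷ = 610.3515625 reaches it, so n = 7.

7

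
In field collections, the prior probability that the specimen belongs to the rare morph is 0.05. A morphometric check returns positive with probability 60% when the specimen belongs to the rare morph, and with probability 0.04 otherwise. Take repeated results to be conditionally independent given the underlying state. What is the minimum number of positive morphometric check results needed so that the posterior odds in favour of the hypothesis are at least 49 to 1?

Prior odds: 0.05 ÷ 0.95 = 1/19.
Likelihood ratio of a positive result = 0.6/0.04 = 15.
Target odds = 49.
Need (1/19) × 15ⁿ ≥ 49, i.e. 15ⁿ ≥ 931.
15² = 225 falls short of 931 but 15³ = 3375 reaches it, so n = 3.

3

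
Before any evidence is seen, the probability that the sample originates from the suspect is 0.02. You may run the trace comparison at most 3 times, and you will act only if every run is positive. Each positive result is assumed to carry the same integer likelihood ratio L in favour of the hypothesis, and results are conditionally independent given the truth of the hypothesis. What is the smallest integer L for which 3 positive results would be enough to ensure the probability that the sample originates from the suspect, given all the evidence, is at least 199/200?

Prior odds = 0.02/0.98 = 1/49.
Target odds = 0.995/0.005 = 199.
Need L³ ≥ 199 ÷ (1/49) = 9751.
21³ = 9261 < 9751 ≤ 10648 = 22³, so L = 22.

22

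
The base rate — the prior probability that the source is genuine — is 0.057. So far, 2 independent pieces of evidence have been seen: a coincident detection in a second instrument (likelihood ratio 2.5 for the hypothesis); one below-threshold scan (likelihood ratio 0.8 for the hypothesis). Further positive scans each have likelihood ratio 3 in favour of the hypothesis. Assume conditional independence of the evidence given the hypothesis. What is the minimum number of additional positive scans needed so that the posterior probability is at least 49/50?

Prior odds = 0.057/0.943 = 57/943.
Combined Bayes factor of the evidence already in hand = 2.5 × 0.8 = 2.
Odds after that evidence = (57/943) × 2 = 114/943.
Target odds = 0.98/0.02 = 49.
Need 3ⁿ ≥ 49 ÷ (114/943) = 46207/114.
3⁵ = 243 falls short of 46207/114 but 3⁶ = 729 reaches it, so n = 6.

6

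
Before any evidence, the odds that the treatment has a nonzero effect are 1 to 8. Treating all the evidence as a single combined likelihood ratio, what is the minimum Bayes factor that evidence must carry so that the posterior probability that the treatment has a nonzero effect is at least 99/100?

Prior odds = 0.125.
Target odds = 0.99/0.01 = 99.
Required Bayes factor = 99 ÷ 0.125 = 792.

792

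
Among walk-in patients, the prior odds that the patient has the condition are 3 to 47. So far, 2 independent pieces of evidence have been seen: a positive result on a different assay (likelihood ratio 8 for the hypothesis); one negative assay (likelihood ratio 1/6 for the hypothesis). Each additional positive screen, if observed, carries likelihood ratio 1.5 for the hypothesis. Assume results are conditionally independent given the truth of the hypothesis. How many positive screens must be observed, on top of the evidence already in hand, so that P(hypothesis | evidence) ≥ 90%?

12

Prior odds = 3/47.
Combined Bayes factor of the evidence already in hand = 8 × (1/6) = 4/3.
Odds after that evidence = (3/47) × 4/3 = 4/47.
Target odds = 0.9/0.1 = 9.
Need 1.5ⁿ ≥ 9 ÷ (4/47) = 105.75.
1.5¹¹ = 177147/2048 falls short of 105.75 but 1.5¹² = 531441/4096 reaches it, so n = 12.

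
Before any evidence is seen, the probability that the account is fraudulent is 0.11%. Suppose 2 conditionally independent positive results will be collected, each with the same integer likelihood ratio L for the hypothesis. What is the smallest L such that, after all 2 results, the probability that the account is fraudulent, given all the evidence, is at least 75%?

53

Prior odds = 0.0011/0.9989 = 11/9989.
Target odds = 0.75/0.25 = 3.
Need L² ≥ 3 ÷ (11/9989) = 29967/11.
52² = 2704 < 29967/11 ≤ 2809 = 53², so L = 53.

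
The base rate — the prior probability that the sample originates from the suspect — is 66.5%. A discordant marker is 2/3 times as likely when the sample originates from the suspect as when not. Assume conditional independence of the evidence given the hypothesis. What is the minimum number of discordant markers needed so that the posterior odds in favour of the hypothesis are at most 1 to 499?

18

Prior odds: 0.665 ÷ 0.335 = 133/67.
Likelihood ratio per discordant marker = 2/3.
Target odds = 1/499.
Need (133/67) × (2/3)ⁿ ≤ 1/499, i.e. (2/3)ⁿ ≤ 67/66367.
(2/3)¹⁷ = 131072/129140163 is still above 67/66367 but (2/3)¹⁸ = 262144/387420489 is at or below it, so n = 18.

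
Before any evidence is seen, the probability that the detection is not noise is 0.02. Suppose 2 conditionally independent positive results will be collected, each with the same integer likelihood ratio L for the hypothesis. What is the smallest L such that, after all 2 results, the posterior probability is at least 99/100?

70

Prior odds = 0.02/0.98 = 1/49.
Target odds = 0.99/0.01 = 99.
Need L² ≥ 99 ÷ (1/49) = 4851.
69² = 4761 < 4851 ≤ 4900 = 70², so L = 70.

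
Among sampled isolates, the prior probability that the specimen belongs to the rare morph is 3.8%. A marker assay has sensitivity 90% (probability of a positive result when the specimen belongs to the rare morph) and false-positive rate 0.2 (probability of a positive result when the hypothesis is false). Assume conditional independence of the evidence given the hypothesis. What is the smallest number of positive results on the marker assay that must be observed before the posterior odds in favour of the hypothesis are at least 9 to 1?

Prior odds = 0.038/0.962 = 19/481.
Likelihood ratio of a positive result = 0.9/0.2 = 4.5.
Target odds = 9.
Require 4.5ⁿ ≥ 9 ÷ (19/481) = 4329/19.
4.5³ = 91.125 falls short of 4329/19 but 4.5⁴ = 410.0625 reaches it, so n = 4.

4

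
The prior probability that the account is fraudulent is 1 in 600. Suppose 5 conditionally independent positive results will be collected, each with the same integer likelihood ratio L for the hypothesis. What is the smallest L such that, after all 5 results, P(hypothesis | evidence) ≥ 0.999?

15

Prior odds = (1/600)/(599/600) = 1/599.
Target odds = 0.999/0.001 = 999.
Need L⁵ ≥ 999 ÷ (1/599) = 598401.
14⁵ = 537824 < 598401 ≤ 759375 = 15⁵, so L = 15.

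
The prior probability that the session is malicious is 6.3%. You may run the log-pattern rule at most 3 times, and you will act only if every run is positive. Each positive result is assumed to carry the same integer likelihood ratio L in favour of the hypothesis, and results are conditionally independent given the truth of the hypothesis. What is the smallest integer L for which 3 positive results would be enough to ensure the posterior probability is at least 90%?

6

Prior odds = 0.063/0.937 = 63/937.
Target odds = 0.9/0.1 = 9.
Need L³ ≥ 9 ÷ (63/937) = 937/7.
5³ = 125 < 937/7 ≤ 216 = 6³, so L = 6.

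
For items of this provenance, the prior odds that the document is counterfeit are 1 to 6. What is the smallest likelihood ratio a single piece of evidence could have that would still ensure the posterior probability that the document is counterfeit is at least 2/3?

Prior odds = 1/6.
Target odds = (2/3)/(1/3) = 2.
Required Bayes factor = 2 ÷ (1/6) = 12.

12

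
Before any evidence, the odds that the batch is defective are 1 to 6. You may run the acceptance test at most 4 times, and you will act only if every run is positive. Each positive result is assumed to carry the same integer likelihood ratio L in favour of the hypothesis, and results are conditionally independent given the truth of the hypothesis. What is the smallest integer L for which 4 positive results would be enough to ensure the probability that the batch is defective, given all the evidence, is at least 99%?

Prior odds = 1/6.
Target odds = 0.99/0.01 = 99.
Need L⁴ ≥ 99 ÷ (1/6) = 594.
4⁴ = 256 < 594 ≤ 625 = 5⁴, so L = 5.

5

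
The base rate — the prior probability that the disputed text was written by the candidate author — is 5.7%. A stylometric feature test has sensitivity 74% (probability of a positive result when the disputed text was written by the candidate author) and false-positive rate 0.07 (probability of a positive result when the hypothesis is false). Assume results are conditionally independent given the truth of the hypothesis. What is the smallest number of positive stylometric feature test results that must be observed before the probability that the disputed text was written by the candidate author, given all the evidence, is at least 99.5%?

4

Prior odds = 0.057/0.943 = 57/943.
Likelihood ratio of a positive result = 0.74/0.07 = 74/7.
Target odds: 0.995 ÷ 0.005 = 199.
Need (57/943) × (74/7)ⁿ ≥ 199, i.e. (74/7)ⁿ ≥ 187657/57.
(74/7)³ = 405224/343 falls short of 187657/57 but (74/7)⁴ = 29986576/2401 reaches it, so n = 4.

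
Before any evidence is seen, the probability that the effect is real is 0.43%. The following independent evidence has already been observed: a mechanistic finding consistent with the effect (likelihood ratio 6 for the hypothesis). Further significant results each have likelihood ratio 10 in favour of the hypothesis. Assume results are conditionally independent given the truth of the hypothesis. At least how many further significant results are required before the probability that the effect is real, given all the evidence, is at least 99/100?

4

Prior odds = 0.0043/0.9957 = 43/9957.
Bayes factor of the evidence already in hand = 6.
Odds after that evidence = (43/9957) × 6 = 86/3319.
Target odds = 0.99/0.01 = 99.
Need 10ⁿ ≥ 99 ÷ (86/3319) = 328581/86.
10³ = 1000 falls short of 328581/86 but 10⁴ = 10000 reaches it, so n = 4.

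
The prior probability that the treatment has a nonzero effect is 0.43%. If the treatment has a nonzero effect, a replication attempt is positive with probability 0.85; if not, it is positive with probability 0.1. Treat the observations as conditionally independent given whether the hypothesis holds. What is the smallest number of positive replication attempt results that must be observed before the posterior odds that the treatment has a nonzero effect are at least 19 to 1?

4

Prior odds: 0.0043 ÷ 0.9957 = 43/9957.
Likelihood ratio of a positive = 0.85/0.1 = 8.5.
Target odds = 19.
Need (43/9957) × 8.5ⁿ ≥ 19, i.e. 8.5ⁿ ≥ 189183/43.
8.5³ = 614.125 falls short of 189183/43 but 8.5⁴ = 5220.0625 reaches it, so n = 4.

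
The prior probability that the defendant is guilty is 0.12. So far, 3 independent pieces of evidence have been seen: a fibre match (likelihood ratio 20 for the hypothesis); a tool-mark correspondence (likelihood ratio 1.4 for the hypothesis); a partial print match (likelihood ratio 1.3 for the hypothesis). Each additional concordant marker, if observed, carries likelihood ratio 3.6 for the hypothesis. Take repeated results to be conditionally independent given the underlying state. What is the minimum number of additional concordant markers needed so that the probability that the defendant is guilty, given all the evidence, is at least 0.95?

2

Prior odds = 0.12/0.88 = 3/22.
Combined Bayes factor of the evidence already in hand = 20 × 1.4 × 1.3 = 36.4.
Odds after that evidence = (3/22) × 36.4 = 273/55.
Target odds = 0.95/0.05 = 19.
Need 3.6ⁿ ≥ 19 ÷ (273/55) = 1045/273.
3.6¹ = 3.6 falls short of 1045/273 but 3.6² = 12.96 reaches it, so n = 2.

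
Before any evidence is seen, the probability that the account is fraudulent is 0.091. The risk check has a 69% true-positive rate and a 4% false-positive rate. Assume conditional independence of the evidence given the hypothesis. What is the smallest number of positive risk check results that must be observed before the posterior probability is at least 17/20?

Prior odds: 0.091 ÷ 0.909 = 91/909.
Likelihood ratio of a positive result = 0.69/0.04 = 17.25.
Target odds: 0.85 ÷ 0.15 = 17/3.
Need (91/909) × 17.25ⁿ ≥ 17/3, i.e. 17.25ⁿ ≥ 5151/91.
17.25¹ = 17.25 falls short of 5151/91 but 17.25² = 297.5625 reaches it, so n = 2.

2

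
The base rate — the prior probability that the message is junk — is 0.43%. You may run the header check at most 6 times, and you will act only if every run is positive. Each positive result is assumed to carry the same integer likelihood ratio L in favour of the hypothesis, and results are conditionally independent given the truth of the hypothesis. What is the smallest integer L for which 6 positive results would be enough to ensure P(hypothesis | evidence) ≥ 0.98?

Prior odds = 0.0043/0.9957 = 43/9957.
Target odds = 0.98/0.02 = 49.
Need L⁶ ≥ 49 ÷ (43/9957) = 487893/43.
4⁶ = 4096 < 487893/43 ≤ 15625 = 5⁶, so L = 5.

5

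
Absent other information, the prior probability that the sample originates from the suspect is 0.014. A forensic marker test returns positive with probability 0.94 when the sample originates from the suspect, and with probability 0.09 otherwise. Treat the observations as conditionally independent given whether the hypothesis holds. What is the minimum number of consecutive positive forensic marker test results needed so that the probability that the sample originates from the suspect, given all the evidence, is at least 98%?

4

Prior odds: 0.014 ÷ 0.986 = 7/493.
Likelihood ratio of a positive result = 0.94/0.09 = 94/9.
Target posterior odds = 0.98/0.02 = 49.
Need (7/493) × (94/9)ⁿ ≥ 49, i.e. (94/9)ⁿ ≥ 3451.
(94/9)³ = 830584/729 falls short of 3451 but (94/9)⁴ = 78074896/6561 reaches it, so n = 4.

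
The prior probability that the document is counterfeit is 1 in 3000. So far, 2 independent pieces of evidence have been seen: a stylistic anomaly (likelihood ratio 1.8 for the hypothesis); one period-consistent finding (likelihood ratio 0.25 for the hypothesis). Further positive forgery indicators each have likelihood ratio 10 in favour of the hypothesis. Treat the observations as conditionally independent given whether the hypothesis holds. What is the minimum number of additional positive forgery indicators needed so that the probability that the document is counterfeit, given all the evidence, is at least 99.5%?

7

Prior odds = (1/3000)/(2999/3000) = 1/2999.
Combined Bayes factor of the evidence already in hand = 1.8 × 0.25 = 0.45.
Odds after that evidence = (1/2999) × 0.45 = 9/59980.
Target odds = 0.995/0.005 = 199.
Need 10ⁿ ≥ 199 ÷ (9/59980) = 11936020/9.
10⁶ = 1000000 falls short of 11936020/9 but 10⁷ = 10000000 reaches it, so n = 7.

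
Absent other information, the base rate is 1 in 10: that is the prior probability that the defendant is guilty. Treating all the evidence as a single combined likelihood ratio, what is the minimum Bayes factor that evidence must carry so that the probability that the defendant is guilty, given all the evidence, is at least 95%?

Prior odds = 0.1/0.9 = 1/9.
Target odds = 0.95/0.05 = 19.
Required Bayes factor = 19 ÷ (1/9) = 171.

171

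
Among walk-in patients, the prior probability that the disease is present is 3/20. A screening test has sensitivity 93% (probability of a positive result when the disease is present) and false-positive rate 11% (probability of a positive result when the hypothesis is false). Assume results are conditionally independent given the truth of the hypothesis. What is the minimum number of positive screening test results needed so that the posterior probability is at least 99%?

Prior odds = 0.15/0.85 = 3/17.
Likelihood ratio of a positive result = 0.93/0.11 = 93/11.
Target posterior odds = 0.99/0.01 = 99.
Require (93/11)ⁿ ≥ 99 ÷ (3/17) = 561.
(93/11)² = 8649/121 falls short of 561 but (93/11)³ = 804357/1331 reaches it, so n = 3.

3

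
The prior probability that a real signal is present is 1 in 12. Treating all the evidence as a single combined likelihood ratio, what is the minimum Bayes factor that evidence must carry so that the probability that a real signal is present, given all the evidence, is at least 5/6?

Prior odds = (1/12)/(11/12) = 1/11.
Target odds = (5/6)/(1/6) = 5.
Required Bayes factor = 5 ÷ (1/11) = 55.

55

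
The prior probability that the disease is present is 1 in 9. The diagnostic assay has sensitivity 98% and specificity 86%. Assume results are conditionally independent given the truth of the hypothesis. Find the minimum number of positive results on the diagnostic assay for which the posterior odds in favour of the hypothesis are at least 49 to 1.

4

Prior odds = (1/9)/(8/9) = 0.125.
False-positive rate = 1 − 0.86 = 0.14; likelihood ratio of a positive = 0.98/0.14 = 7.
Target odds = 49.
Require 7ⁿ ≥ 49 ÷ 0.125 = 392.
7³ = 343 falls short of 392 but 7⁴ = 2401 reaches it, so n = 4.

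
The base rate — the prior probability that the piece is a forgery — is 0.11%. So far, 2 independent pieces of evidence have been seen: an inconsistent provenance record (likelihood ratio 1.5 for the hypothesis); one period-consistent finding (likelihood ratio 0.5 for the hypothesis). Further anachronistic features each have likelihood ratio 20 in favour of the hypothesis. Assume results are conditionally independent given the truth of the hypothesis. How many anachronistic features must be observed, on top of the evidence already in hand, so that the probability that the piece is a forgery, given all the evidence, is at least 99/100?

4

Prior odds = 0.0011/0.9989 = 11/9989.
Combined Bayes factor of the evidence already in hand = 1.5 × 0.5 = 0.75.
Odds after that evidence = (11/9989) × 0.75 = 33/39956.
Target odds = 0.99/0.01 = 99.
Need 20ⁿ ≥ 99 ÷ (33/39956) = 119868.
20³ = 8000 falls short of 119868 but 20⁴ = 160000 reaches it, so n = 4.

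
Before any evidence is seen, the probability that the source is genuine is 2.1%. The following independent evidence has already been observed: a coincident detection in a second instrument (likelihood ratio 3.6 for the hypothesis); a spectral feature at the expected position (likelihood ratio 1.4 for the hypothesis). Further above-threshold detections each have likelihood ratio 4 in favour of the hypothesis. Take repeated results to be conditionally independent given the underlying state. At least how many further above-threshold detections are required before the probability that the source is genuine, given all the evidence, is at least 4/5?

Prior odds = 0.021/0.979 = 21/979.
Combined Bayes factor of the evidence already in hand = 3.6 × 1.4 = 5.04.
Odds after that evidence = (21/979) × 5.04 = 2646/24475.
Target odds = 0.8/0.2 = 4.
Need 4ⁿ ≥ 4 ÷ (2646/24475) = 48950/1323.
4² = 16 falls short of 48950/1323 but 4³ = 64 reaches it, so n = 3.

3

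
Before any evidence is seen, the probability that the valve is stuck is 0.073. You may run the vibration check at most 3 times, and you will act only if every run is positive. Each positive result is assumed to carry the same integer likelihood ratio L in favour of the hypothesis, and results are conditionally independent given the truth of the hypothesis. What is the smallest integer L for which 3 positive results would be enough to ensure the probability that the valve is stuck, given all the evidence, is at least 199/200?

14

Prior odds = 0.073/0.927 = 73/927.
Target odds = 0.995/0.005 = 199.
Need L³ ≥ 199 ÷ (73/927) = 184473/73.
13³ = 2197 < 184473/73 ≤ 2744 = 14³, so L = 14.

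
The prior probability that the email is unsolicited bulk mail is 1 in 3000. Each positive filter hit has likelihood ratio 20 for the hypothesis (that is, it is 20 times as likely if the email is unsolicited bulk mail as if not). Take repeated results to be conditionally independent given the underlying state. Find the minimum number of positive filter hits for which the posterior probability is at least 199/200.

5

Prior odds = (1/3000)/(2999/3000) = 1/2999.
Likelihood ratio per positive filter hit = 20.
Target odds: 0.995 ÷ 0.005 = 199.
Require 20ⁿ ≥ 199 ÷ (1/2999) = 596801.
20⁴ = 160000 falls short of 596801 but 20⁵ = 3200000 reaches it, so n = 5.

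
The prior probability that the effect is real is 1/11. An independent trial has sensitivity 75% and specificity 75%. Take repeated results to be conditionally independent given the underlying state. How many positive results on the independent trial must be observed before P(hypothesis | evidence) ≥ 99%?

7

Prior odds = (1/11)/(10/11) = 0.1.
False-positive rate = 1 − 0.75 = 0.25; likelihood ratio of a positive = 0.75/0.25 = 3.
Target odds: 0.99 ÷ 0.01 = 99.
Need 0.1 × 3ⁿ ≥ 99, i.e. 3ⁿ ≥ 990.
3⁶ = 729 falls short of 990 but 3⁷ = 2187 reaches it, so n = 7.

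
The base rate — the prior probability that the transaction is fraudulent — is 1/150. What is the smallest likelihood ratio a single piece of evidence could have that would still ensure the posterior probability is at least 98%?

Prior odds = (1/150)/(149/150) = 1/149.
Target odds = 0.98/0.02 = 49.
Required Bayes factor = 49 ÷ (1/149) = 7301.

7301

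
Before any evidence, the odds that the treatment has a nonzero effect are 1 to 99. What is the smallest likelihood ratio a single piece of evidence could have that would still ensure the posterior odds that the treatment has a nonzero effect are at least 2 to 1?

Prior odds = 1/99.
Target odds = 2.
Required Bayes factor = 2 ÷ (1/99) = 198.

198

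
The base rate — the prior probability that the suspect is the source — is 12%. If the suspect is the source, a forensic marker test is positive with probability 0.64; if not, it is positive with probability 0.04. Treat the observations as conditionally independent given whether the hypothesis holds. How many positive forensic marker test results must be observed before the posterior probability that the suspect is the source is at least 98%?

3

Prior odds: 0.12 ÷ 0.88 = 3/22.
Likelihood ratio of a positive = 0.64/0.04 = 16.
Target posterior odds = 0.98/0.02 = 49.
Require 16ⁿ ≥ 49 ÷ (3/22) = 1078/3.
16² = 256 falls short of 1078/3 but 16³ = 4096 reaches it, so n = 3.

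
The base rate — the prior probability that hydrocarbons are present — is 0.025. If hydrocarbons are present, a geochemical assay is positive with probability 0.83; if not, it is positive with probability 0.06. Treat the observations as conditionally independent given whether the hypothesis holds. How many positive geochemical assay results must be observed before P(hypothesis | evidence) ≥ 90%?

Prior odds: 0.025 ÷ 0.975 = 1/39.
Likelihood ratio of a positive = 0.83/0.06 = 83/6.
Target odds: 0.9 ÷ 0.1 = 9.
Need (1/39) × (83/6)ⁿ ≥ 9, i.e. (83/6)ⁿ ≥ 351.
(83/6)² = 6889/36 falls short of 351 but (83/6)³ = 571787/216 reaches it, so n = 3.

3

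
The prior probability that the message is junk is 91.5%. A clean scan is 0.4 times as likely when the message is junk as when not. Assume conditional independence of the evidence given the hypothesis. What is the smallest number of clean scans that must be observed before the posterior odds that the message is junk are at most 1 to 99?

8

Prior odds = 0.915/0.085 = 183/17.
Likelihood ratio per clean scan = 0.4.
Target odds = 1/99.
Need (183/17) × 0.4ⁿ ≤ 1/99, i.e. 0.4ⁿ ≤ 17/18117.
0.4⁷ = 128/78125 is still above 17/18117 but 0.4⁸ = 256/390625 is at or below it, so n = 8.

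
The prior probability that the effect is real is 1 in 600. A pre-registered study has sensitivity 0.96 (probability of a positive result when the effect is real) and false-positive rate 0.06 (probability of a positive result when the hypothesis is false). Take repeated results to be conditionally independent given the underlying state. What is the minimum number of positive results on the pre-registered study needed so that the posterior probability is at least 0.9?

Prior odds = (1/600)/(599/600) = 1/599.
Likelihood ratio of a positive result = 0.96/0.06 = 16.
Target odds: 0.9 ÷ 0.1 = 9.
Require 16ⁿ ≥ 9 ÷ (1/599) = 5391.
16³ = 4096 falls short of 5391 but 16⁴ = 65536 reaches it, so n = 4.

4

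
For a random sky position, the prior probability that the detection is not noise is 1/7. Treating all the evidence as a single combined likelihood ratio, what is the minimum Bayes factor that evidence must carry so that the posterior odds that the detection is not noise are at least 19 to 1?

114

Prior odds = (1/7)/(6/7) = 1/6.
Target odds = 19.
Required Bayes factor = 19 ÷ (1/6) = 114.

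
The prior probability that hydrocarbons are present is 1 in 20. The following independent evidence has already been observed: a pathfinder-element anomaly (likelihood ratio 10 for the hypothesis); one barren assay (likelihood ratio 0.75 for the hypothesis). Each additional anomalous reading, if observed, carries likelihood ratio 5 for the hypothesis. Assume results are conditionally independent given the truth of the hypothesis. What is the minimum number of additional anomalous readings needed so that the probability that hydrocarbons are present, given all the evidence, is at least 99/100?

4

Prior odds = 0.05/0.95 = 1/19.
Combined Bayes factor of the evidence already in hand = 10 × 0.75 = 7.5.
Odds after that evidence = (1/19) × 7.5 = 15/38.
Target odds = 0.99/0.01 = 99.
Need 5ⁿ ≥ 99 ÷ (15/38) = 250.8.
5³ = 125 falls short of 250.8 but 5⁴ = 625 reaches it, so n = 4.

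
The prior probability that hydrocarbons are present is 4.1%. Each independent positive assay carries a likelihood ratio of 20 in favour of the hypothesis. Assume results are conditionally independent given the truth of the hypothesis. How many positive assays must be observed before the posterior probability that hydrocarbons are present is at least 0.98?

3

Prior odds = 0.041/0.959 = 41/959.
Likelihood ratio per positive assay = 20.
Target odds: 0.98 ÷ 0.02 = 49.
Need (41/959) × 20ⁿ ≥ 49, i.e. 20ⁿ ≥ 46991/41.
20² = 400 falls short of 46991/41 but 20³ = 8000 reaches it, so n = 3.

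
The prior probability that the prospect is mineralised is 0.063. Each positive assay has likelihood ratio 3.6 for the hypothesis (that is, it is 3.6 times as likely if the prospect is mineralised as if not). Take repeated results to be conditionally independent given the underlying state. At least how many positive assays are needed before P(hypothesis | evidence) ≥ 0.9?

Prior odds = 0.063/0.937 = 63/937.
Likelihood ratio per positive assay = 3.6.
Target posterior odds = 0.9/0.1 = 9.
Require 3.6ⁿ ≥ 9 ÷ (63/937) = 937/7.
3.6³ = 46.656 falls short of 937/7 but 3.6⁴ = 167.9616 reaches it, so n = 4.

4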